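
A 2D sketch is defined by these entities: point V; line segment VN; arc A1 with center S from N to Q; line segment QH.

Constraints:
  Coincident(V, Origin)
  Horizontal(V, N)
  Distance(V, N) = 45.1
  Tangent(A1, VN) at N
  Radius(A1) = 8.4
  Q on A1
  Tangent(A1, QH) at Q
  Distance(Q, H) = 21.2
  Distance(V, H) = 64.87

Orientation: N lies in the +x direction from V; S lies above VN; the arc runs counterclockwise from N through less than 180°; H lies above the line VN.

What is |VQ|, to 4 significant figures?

53.46

Checks: V.y = 0.00, N.y = 0.00 ✓; |SQ| = 8.400 ✓; ∠(SQ, QH) = 90.00° ✓; |QH| = 21.20 ✓; |VH| = 64.87 ✓.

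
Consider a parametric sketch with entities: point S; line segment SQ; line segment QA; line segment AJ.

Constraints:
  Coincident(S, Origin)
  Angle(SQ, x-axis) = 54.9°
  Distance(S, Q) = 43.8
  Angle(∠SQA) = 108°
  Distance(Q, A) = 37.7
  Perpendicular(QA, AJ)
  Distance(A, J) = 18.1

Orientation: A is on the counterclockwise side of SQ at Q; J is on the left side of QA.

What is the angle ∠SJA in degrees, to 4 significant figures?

114.7°

∠SQA = 108.0°, so QA runs at 54.9° + (180° − 108.0°) = 126.9° from the x-axis; with |QA| = 37.7, A = Q + 37.7·(cos 126.9°, sin 126.9°) = (2.549, 65.98). QA ⟂ AJ; with |AJ| = 18.1 on the left of QA, J = A + 18.1·(-0.7997, -0.6004) = (-11.92, 55.12). Then cos ∠SJA = JS·JA / (|JS||JA|), giving 114.7°.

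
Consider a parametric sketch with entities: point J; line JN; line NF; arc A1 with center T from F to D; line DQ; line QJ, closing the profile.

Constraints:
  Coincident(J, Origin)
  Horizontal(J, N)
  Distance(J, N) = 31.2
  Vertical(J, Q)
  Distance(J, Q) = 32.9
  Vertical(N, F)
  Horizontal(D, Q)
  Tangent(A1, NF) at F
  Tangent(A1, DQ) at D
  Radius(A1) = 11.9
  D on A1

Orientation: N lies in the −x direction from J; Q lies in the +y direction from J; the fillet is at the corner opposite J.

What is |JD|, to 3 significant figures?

38.1

J is at the origin; JN is horizontal with |JN| = 31.2 and N on the −x side, so N = (-31.2, 0.00). JQ is vertical with |JQ| = 32.9 and Q on the +y side, so Q = (0.00, 32.9). The virtual corner opposite J is at (-31.2, 32.9). The tangent condition forces TF to be normal to NF and A1 meets DQ tangentially, so TD is at right angles to DQ, with radius 11.9, so the center T sits 11.9 in from both sides at T = (-19.3, 21.0). That places the tangent points at F = (-31.2, 21.0) on NF and D = (-19.3, 32.9) on DQ. Then |JD| = |D − J| = 38.1.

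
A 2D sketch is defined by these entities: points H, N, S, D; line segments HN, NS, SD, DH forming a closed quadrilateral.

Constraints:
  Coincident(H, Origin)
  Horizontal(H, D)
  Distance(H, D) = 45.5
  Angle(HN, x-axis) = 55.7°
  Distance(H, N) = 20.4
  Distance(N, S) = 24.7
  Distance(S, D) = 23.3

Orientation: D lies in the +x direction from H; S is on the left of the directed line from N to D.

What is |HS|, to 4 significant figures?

41.61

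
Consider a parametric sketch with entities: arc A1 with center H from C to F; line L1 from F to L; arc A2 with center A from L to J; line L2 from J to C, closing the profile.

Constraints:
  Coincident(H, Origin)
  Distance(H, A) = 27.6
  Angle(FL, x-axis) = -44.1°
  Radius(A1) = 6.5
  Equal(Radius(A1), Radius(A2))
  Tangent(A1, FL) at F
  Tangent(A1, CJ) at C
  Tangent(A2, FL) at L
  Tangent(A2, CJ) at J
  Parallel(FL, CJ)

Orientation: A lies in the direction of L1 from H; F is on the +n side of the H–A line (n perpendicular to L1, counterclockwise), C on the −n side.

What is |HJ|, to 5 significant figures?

28.355

The slot axis is L1's direction at -44.1°, so u = (cos -44.1°, sin -44.1°) = (0.71813, -0.69591) and n = (−sin -44.1°, cos -44.1°) = (0.69591, 0.71813). H is at the origin and A lies 27.6 along u from H, so A = 27.6·u = (19.820, -19.207). Tangency of A1 to both parallel lines with radius 6.5 puts F and C at H ± 6.5·n: F = (4.5234, 4.6678), C = (-4.5234, -4.6678). Equal radii place L and J the same way about A: L = A + 6.5·n = (24.344, -14.539), J = A − 6.5·n = (15.297, -23.875). Then |HJ| = |J − H| = 28.355.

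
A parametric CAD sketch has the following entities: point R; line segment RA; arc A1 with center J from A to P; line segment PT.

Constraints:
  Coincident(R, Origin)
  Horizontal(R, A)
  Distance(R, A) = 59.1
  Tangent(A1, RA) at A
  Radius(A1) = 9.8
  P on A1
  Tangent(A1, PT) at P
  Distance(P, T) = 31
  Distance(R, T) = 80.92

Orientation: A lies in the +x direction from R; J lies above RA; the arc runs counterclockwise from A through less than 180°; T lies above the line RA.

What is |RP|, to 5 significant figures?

69.532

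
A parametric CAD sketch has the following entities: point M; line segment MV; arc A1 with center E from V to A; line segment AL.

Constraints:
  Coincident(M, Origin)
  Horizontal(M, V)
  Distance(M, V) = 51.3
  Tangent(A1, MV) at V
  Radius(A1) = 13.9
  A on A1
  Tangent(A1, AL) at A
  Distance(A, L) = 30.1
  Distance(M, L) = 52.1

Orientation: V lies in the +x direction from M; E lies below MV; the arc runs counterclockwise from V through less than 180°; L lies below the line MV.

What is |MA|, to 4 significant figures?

39.31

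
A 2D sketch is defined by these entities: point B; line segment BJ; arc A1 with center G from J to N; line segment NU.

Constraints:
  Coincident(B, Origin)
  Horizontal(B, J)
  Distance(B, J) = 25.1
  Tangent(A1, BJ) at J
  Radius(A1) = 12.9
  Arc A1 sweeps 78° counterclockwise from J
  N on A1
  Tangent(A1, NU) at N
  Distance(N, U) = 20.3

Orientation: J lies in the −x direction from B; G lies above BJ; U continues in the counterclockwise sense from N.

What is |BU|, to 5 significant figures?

31.188

B is at the origin; BJ is horizontal with |BJ| = 25.1 and J on the −x side, so J = (-25.100, 0.0000). Since A1 is tangent to BJ there, GJ ⟂ BJ, so G = J + (0, 12.9) = (-25.100, 12.900). On A1, J sits at bearing -90° from G; a 78° counterclockwise sweep puts N at bearing -12°, so N = G + 12.9·(cos -12°, sin -12°) = (-12.482, 10.218). A1 meets NU tangentially, so GN is at right angles to NU, so NU runs along (−sin -12°, cos -12°); with |NU| = 20.3, U = (-8.2613, 30.074). Then |BU| = |U − B| = 31.188.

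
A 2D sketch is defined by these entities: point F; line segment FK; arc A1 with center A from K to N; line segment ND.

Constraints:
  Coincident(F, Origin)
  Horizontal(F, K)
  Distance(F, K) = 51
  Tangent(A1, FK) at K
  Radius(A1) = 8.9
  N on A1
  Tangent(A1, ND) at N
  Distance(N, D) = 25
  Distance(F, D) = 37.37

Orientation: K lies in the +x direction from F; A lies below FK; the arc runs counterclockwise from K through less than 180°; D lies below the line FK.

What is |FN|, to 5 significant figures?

44.006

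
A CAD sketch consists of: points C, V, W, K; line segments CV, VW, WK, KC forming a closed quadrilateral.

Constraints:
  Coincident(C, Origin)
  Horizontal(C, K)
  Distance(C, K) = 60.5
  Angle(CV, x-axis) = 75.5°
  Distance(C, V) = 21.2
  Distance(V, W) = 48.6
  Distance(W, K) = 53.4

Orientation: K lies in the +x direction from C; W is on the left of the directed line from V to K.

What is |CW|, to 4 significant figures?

66.72

Checks: |VW| = 48.60 ✓; |WK| = 53.40 ✓.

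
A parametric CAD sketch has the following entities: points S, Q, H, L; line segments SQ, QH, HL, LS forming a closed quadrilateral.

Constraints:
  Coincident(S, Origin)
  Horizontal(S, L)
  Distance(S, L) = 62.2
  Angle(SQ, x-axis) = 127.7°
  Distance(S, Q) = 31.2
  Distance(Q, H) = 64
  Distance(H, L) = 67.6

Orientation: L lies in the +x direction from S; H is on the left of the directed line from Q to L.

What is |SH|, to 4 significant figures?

69.76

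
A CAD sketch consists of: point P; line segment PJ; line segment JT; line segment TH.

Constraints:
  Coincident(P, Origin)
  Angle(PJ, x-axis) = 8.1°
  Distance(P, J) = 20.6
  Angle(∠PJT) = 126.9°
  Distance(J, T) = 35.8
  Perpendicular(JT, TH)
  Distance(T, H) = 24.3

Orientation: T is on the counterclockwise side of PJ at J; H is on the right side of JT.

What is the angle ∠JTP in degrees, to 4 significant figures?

18.88°

P is at the origin; PJ runs at 8.1° with length 20.6, so J = 20.6·(cos 8.1°, sin 8.1°) = (20.39, 2.903). ∠PJT = 126.9°, so JT runs at 8.1° + (180° − 126.9°) = 61.20° from the x-axis; with |JT| = 35.8, T = J + 35.8·(cos 61.20°, sin 61.20°) = (37.64, 34.27). Then cos ∠JTP = TJ·TP / (|TJ||TP|), giving 18.88°.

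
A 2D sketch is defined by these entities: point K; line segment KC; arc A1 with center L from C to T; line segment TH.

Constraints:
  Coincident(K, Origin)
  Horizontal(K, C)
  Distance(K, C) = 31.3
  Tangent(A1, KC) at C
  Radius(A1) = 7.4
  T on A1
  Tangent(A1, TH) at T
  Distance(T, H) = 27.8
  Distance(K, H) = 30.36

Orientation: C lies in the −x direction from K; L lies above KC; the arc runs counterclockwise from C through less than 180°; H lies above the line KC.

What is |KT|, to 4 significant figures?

25.12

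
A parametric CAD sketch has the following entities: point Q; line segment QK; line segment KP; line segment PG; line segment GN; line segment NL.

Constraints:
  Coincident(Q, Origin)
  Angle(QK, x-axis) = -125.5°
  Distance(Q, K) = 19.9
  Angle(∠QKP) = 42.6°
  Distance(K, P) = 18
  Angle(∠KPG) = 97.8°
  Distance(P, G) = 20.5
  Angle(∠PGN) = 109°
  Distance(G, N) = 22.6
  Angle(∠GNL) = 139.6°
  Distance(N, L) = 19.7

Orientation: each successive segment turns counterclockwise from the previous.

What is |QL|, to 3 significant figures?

35.4

Q is at the origin; QK runs at -125.5° with length 19.9, so K = (-11.6, -16.2). ∠QKP = 42.6° gives KP at 11.9° from the x-axis; with |KP| = 18.0, P = (6.06, -12.5). ∠KPG = 97.8° gives PG at 94.1° from the x-axis; with |PG| = 20.5, G = (4.59, 7.96). ∠PGN = 109.0° gives GN at 165° from the x-axis; with |GN| = 22.6, N = (-17.2, 13.8). ∠GNL = 139.6° gives NL at -154° from the x-axis; with |NL| = 19.7, L = (-35.0, 5.29). Then |QL| = |L − Q| = 35.4.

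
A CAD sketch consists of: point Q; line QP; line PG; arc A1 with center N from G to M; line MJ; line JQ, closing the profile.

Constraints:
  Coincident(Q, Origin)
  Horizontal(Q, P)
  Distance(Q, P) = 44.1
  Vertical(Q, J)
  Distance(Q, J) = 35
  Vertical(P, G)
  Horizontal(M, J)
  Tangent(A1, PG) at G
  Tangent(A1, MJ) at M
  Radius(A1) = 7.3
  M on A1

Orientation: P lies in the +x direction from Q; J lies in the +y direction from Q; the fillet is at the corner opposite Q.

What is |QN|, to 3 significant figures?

46.1

Q is at the origin; Q and P share the same y with |QP| = 44.1 and P on the +x side, so P = (44.1, 0.00). Q and J share the same x with |QJ| = 35.0 and J on the +y side, so J = (0.00, 35.0). The virtual corner opposite Q is at (44.1, 35.0). Tangency of A1 to PG means the radius NG is perpendicular to PG and the tangent condition forces NM to be normal to MJ, with radius 7.3, so the center N sits 7.3 in from both sides at N = (36.8, 27.7). Then |QN| = |N − Q| = 46.1.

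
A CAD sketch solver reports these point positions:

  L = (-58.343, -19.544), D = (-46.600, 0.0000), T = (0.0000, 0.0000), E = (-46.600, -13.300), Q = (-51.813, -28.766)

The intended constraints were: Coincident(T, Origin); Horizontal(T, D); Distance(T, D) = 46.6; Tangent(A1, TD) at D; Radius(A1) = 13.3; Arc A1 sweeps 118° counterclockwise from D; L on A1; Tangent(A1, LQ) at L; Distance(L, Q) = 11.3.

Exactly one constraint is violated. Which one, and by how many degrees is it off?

Tangent(A1, LQ) at L — off by 7.30°.

T = (0.00, 0.00) ✓; T.y = 0.00, D.y = 0.00 ✓; |TD| = 46.60 ✓; ∠(ED, DT) = 90.00° ✓; |ED| = 13.30 ✓; bearing(E→L) − bearing(E→D) = 118.0° ✓; |EL| = 13.30 ✓; ∠(EL, LQ) = 82.70° ✗; |LQ| = 11.30 ✓.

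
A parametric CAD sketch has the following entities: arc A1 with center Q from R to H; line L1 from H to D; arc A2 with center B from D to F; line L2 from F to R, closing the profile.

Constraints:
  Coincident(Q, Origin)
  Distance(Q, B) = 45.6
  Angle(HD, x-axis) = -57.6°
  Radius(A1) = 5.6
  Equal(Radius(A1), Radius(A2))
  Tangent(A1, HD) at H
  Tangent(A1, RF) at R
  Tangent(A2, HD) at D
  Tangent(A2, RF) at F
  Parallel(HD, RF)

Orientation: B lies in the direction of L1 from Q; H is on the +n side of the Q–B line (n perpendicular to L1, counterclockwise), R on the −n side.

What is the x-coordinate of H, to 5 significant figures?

4.7282

Q is at the origin and B lies 45.6 along u from Q, so B = 45.6·u = (24.434, -38.501). Tangency of A1 to both parallel lines with radius 5.6 puts H and R at Q ± 5.6·n: H = (4.7282, 3.0006), R = (-4.7282, -3.0006). So H.x = 4.7282.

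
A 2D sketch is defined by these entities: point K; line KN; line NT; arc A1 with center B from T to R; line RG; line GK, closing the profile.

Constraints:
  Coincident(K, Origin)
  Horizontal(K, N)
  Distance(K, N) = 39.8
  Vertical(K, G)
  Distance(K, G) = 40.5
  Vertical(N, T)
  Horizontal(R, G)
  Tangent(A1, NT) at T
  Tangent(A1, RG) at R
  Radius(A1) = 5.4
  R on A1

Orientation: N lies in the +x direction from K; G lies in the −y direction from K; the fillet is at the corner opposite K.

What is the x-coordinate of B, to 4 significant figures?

34.40

K is at the origin; KN is horizontal with |KN| = 39.8 and N on the +x side, so N = (39.80, 0.000). KG is vertical with |KG| = 40.5 and G on the −y side, so G = (0.000, -40.50). The virtual corner opposite K is at (39.80, -40.50). The tangent condition forces BT to be normal to NT and the tangent condition forces BR to be normal to RG, with radius 5.4, so the center B sits 5.4 in from both sides at B = (34.40, -35.10). So B.x = 34.40.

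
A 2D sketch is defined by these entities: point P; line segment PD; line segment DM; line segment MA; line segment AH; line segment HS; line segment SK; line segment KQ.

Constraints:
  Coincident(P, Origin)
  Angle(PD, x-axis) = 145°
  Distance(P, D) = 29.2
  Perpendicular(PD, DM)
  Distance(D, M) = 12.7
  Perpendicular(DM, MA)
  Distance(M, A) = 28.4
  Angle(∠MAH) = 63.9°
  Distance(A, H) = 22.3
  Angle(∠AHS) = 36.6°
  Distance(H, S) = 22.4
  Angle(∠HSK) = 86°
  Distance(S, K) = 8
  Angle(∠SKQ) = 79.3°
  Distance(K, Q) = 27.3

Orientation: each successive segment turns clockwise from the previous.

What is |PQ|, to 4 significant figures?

14.54

∠HSK = 86.0° gives SK at -28.50° from the x-axis; with |SK| = 8.0, K = (3.426, 16.65). ∠SKQ = 79.3° gives KQ at -129.2° from the x-axis; with |KQ| = 27.3, Q = (-13.83, -4.505). Then |PQ| = |Q − P| = 14.54.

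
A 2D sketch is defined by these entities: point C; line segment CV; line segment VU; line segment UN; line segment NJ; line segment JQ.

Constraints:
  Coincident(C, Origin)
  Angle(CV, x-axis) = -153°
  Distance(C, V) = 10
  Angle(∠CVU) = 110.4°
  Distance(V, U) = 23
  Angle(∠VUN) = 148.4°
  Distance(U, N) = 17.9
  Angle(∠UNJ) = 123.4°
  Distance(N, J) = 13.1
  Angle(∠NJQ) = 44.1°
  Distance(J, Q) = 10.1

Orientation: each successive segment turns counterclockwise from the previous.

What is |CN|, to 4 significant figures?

41.73

C is at the origin; CV runs at -153.0° with length 10.0, so V = (-8.910, -4.540). ∠CVU = 110.4° gives VU at -83.40° from the x-axis; with |VU| = 23.0, U = (-6.267, -27.39). ∠VUN = 148.4° gives UN at -51.80° from the x-axis; with |UN| = 17.9, N = (4.803, -41.45). Then |CN| = |N − C| = 41.73.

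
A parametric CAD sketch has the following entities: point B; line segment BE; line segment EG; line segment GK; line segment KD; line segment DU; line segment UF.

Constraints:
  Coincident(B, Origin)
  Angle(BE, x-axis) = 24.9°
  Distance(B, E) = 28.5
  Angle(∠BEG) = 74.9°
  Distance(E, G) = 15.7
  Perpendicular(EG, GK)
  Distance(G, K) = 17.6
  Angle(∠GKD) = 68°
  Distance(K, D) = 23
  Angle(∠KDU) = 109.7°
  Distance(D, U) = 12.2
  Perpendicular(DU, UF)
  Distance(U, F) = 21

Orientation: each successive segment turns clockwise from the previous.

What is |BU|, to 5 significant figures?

33.190

B is at the origin; BE runs at 24.9° with length 28.5, so E = (25.851, 12.000). ∠BEG = 74.9° gives EG at -80.200° from the x-axis; with |EG| = 15.7, G = (28.523, -3.4714). EG ⟂ GK, so GK runs at -170.20°; with |GK| = 17.6, K = (11.180, -6.4671). ∠GKD = 68.0° gives KD at 77.800° from the x-axis; with |KD| = 23.0, D = (16.040, 16.013). ∠KDU = 109.7° gives DU at 7.5000° from the x-axis; with |DU| = 12.2, U = (28.136, 17.606). Then |BU| = |U − B| = 33.190.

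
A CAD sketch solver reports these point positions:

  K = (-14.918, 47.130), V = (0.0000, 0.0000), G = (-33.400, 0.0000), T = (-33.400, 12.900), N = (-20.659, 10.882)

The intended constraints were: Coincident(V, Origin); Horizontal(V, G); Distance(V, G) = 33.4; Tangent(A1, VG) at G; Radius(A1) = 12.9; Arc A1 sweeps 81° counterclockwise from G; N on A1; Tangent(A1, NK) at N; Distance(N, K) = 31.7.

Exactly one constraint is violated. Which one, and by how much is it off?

Distance(N, K) = 31.7 — off by 5.00.

V = (0.00, 0.00) ✓; V.y = 0.00, G.y = 0.00 ✓; |VG| = 33.40 ✓; ∠(TG, GV) = 90.00° ✓; |TG| = 12.90 ✓; bearing(T→N) − bearing(T→G) = 81.00° ✓; |TN| = 12.90 ✓; ∠(TN, NK) = 90.00° ✓; |NK| = 36.70 ✗.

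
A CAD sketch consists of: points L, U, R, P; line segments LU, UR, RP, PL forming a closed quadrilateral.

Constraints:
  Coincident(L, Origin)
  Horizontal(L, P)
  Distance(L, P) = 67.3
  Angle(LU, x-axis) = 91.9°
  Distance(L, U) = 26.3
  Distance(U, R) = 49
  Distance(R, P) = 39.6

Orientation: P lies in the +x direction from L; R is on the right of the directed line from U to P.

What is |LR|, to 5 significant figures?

31.968

Checks: |UR| = 49.00 ✓; |RP| = 39.60 ✓.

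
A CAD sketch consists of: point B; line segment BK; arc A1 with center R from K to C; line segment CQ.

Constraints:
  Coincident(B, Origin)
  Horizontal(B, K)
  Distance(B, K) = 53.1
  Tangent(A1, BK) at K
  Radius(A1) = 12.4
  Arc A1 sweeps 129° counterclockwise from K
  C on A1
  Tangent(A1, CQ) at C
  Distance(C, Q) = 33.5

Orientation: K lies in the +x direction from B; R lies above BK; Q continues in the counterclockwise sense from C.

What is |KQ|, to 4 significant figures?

47.63

On A1, K sits at bearing -90° from R; a 129° counterclockwise sweep puts C at bearing 39°, so C = R + 12.4·(cos 39°, sin 39°) = (62.74, 20.20). A1 meets CQ tangentially, so RC is at right angles to CQ, so CQ runs along (−sin 39°, cos 39°); with |CQ| = 33.5, Q = (41.65, 46.24). Then |KQ| = |Q − K| = 47.63.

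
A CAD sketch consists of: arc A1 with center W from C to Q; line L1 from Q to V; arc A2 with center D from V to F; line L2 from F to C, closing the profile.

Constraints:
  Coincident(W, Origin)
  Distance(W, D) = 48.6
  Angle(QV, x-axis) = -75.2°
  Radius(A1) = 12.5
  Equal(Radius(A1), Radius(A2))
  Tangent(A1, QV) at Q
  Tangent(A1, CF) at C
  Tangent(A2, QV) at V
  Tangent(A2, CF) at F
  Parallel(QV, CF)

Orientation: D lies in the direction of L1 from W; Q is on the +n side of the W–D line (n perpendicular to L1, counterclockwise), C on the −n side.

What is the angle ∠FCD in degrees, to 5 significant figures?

14.424°

The slot axis is L1's direction at -75.2°, so u = (cos -75.2°, sin -75.2°) = (0.25545, -0.96682) and n = (−sin -75.2°, cos -75.2°) = (0.96682, 0.25545). W is at the origin and D lies 48.6 along u from W, so D = 48.6·u = (12.415, -46.988). Tangency of A1 to both parallel lines with radius 12.5 puts Q and C at W ± 12.5·n: Q = (12.085, 3.1931), C = (-12.085, -3.1931). Equal radii place V and F the same way about D: V = D + 12.5·n = (24.500, -43.795), F = D − 12.5·n = (0.32937, -50.181). Then cos ∠FCD = CF·CD / (|CF||CD|), giving 14.424°.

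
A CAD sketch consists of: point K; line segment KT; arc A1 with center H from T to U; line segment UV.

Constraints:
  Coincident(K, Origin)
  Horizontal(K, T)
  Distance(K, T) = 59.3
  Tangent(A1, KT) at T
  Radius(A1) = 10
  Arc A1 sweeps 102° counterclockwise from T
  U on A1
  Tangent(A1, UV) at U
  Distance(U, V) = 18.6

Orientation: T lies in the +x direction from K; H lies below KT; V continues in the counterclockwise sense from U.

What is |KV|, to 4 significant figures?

61.37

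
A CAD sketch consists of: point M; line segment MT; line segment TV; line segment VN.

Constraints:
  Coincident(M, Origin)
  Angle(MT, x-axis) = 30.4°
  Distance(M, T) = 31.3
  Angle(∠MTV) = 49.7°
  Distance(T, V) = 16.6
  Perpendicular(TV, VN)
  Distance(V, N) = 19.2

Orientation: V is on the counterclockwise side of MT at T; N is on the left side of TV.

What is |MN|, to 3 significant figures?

5.92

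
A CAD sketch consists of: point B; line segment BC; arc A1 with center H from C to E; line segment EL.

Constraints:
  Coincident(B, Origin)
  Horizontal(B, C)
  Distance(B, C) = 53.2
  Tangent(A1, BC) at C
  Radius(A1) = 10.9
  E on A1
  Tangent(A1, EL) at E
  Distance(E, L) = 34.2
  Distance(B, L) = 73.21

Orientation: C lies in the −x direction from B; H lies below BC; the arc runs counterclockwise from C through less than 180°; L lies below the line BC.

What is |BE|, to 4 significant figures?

65.20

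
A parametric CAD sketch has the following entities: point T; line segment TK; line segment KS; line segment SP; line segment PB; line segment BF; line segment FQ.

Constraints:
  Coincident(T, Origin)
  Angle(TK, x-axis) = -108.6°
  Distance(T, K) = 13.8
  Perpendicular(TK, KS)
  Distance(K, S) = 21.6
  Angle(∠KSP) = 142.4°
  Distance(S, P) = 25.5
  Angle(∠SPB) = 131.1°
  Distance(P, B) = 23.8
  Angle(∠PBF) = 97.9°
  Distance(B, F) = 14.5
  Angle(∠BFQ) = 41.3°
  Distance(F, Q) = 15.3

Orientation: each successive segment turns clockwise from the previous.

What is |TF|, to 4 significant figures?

40.61

T is at the origin; TK runs at -108.6° with length 13.8, so K = (-4.402, -13.08). TK ⟂ KS, so KS runs at 161.4°; with |KS| = 21.6, S = (-24.87, -6.190). ∠KSP = 142.4° gives SP at 123.8° from the x-axis; with |SP| = 25.5, P = (-39.06, 15.00). ∠SPB = 131.1° gives PB at 74.90° from the x-axis; with |PB| = 23.8, B = (-32.86, 37.98). ∠PBF = 97.9° gives BF at -7.200° from the x-axis; with |BF| = 14.5, F = (-18.47, 36.16). Then |TF| = |F − T| = 40.61.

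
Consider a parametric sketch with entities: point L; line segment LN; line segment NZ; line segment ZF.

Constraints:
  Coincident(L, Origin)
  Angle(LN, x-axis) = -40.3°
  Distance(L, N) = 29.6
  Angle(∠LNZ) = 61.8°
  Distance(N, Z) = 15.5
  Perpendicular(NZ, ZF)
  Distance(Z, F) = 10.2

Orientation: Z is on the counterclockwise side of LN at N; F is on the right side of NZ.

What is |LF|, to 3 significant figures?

36.3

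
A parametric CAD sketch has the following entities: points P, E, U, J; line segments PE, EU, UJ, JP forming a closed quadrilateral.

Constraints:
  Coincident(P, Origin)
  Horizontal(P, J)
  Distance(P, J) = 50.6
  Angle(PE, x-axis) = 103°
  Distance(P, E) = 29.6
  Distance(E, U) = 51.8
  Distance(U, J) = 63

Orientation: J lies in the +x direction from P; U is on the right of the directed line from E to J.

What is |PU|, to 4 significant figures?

24.32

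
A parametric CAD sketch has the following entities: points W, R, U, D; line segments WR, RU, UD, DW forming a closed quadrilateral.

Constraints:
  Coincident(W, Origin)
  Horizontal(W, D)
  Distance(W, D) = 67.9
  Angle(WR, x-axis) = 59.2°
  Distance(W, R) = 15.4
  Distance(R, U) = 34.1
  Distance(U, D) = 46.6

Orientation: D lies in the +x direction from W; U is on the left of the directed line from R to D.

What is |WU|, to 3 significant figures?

48.7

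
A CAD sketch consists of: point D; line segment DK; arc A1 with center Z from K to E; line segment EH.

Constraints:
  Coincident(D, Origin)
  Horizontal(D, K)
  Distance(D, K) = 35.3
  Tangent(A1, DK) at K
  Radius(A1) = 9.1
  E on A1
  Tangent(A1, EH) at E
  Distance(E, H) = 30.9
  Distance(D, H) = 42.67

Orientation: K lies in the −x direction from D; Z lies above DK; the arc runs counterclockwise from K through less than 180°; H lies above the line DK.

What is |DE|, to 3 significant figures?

27.4

D is at the origin; D and K share the same y with |DK| = 35.3 and K on the −x side, so K = (-35.3, 0.00). The tangent condition forces ZK to be normal to DK, so Z = K + (0, 9.1) = (-35.3, 9.10). Since ZE ⟂ EH (tangency), |ZH| = √(9.1² + 30.9²) = 32.2 regardless of where E sits on A1. So H lies on both circle(D, 42.67) and circle(Z, 32.2); the above-DK intersection is H = (-20.2, 37.6). E is the foot of the tangent from H: E = (-26.4, 7.29).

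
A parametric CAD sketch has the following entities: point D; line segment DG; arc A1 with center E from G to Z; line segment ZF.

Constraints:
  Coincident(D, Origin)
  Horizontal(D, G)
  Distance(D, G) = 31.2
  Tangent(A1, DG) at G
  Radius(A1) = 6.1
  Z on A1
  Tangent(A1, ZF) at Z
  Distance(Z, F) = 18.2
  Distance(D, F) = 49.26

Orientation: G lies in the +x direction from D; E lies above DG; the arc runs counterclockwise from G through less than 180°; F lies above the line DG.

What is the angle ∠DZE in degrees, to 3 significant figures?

34.4°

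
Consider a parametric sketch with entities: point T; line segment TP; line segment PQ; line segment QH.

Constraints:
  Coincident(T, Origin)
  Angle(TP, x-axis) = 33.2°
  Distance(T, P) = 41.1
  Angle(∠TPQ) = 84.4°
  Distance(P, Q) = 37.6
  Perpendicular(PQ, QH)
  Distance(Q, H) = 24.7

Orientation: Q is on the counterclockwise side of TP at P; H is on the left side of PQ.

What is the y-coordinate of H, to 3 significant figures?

36.3

T is at the origin; TP runs at 33.2° with length 41.1, so P = 41.1·(cos 33.2°, sin 33.2°) = (34.4, 22.5). ∠TPQ = 84.4°, so PQ runs at 33.2° + (180° − 84.4°) = 129° from the x-axis; with |PQ| = 37.6, Q = P + 37.6·(cos 129°, sin 129°) = (10.8, 51.8). PQ is perpendicular to QH; with |QH| = 24.7 on the left of PQ, H = Q + 24.7·(-0.779, -0.627) = (-8.42, 36.3). So H.y = 36.3.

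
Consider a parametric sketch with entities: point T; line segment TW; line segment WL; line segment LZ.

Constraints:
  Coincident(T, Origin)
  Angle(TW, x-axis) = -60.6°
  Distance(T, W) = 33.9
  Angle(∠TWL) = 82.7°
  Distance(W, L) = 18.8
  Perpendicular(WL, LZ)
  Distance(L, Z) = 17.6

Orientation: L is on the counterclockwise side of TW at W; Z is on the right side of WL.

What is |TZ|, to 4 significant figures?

53.24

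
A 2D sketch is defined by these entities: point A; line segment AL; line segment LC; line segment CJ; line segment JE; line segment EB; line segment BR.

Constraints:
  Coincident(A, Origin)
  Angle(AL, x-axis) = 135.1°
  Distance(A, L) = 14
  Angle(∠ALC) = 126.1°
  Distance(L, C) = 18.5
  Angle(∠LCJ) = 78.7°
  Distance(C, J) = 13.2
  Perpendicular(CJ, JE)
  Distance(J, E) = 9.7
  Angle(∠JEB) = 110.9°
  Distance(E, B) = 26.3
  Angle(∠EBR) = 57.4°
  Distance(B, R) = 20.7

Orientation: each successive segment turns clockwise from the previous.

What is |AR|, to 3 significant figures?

34.5

A is at the origin; AL runs at 135.1° with length 14.0, so L = (-9.92, 9.88). ∠ALC = 126.1° gives LC at 81.2° from the x-axis; with |LC| = 18.5, C = (-7.09, 28.2). ∠LCJ = 78.7° gives CJ at -20.1° from the x-axis; with |CJ| = 13.2, J = (5.31, 23.6). CJ is perpendicular to JE, so JE runs at -110°; with |JE| = 9.7, E = (1.98, 14.5). ∠JEB = 110.9° gives EB at -179° from the x-axis; with |EB| = 26.3, B = (-24.3, 14.2). ∠EBR = 57.4° gives BR at 58.2° from the x-axis; with |BR| = 20.7, R = (-13.4, 31.7). Then |AR| = |R − A| = 34.5.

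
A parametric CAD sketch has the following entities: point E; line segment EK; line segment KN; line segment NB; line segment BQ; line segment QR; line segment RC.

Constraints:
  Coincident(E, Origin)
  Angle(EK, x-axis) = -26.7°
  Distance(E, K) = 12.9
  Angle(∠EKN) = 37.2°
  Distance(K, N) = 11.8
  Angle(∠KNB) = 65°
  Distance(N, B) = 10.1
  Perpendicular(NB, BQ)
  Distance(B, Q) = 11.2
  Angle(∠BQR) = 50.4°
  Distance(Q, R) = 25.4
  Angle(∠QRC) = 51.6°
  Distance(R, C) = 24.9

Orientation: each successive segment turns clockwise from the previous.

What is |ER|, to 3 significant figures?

17.5

E is at the origin; EK runs at -26.7° with length 12.9, so K = (11.5, -5.80). ∠EKN = 37.2° gives KN at -170° from the x-axis; with |KN| = 11.8, N = (-0.0779, -7.95). ∠KNB = 65.0° gives NB at 75.5° from the x-axis; with |NB| = 10.1, B = (2.45, 1.83). NB ⟂ BQ, so BQ runs at -14.5°; with |BQ| = 11.2, Q = (13.3, -0.973). ∠BQR = 50.4° gives QR at -144° from the x-axis; with |QR| = 25.4, R = (-7.28, -15.9). Then |ER| = |R − E| = 17.5.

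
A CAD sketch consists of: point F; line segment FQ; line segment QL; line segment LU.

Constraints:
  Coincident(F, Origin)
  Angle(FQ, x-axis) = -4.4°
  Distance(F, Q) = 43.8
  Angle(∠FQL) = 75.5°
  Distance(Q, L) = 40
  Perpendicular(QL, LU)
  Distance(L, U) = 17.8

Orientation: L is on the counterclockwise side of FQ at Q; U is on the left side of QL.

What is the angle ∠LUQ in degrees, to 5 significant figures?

66.011°

F is at the origin; FQ runs at -4.4° with length 43.8, so Q = 43.8·(cos -4.4°, sin -4.4°) = (43.671, -3.3603). ∠FQL = 75.5°, so QL runs at -4.4° + (180° − 75.5°) = 100.10° from the x-axis; with |QL| = 40.0, L = Q + 40.0·(cos 100.10°, sin 100.10°) = (36.656, 36.020). QL is perpendicular to LU; with |LU| = 17.8 on the left of QL, U = L + 17.8·(-0.98450, -0.17537) = (19.132, 32.898). Then cos ∠LUQ = UL·UQ / (|UL||UQ|), giving 66.011°.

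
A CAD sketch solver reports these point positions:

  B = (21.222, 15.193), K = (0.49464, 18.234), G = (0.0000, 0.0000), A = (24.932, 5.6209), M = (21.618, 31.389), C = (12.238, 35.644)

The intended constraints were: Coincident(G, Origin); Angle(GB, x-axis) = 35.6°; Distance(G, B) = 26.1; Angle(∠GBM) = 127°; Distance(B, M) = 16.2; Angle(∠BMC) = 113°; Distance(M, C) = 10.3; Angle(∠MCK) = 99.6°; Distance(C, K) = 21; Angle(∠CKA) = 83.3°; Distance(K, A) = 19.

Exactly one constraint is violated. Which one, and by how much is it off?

Distance(K, A) = 19 — off by 8.50.

G = (0.00, 0.00) ✓; GB at 35.60° ✓; |GB| = 26.10 ✓; ∠GBM = 127.0° ✓; |BM| = 16.20 ✓; ∠BMC = 113.0° ✓; |MC| = 10.30 ✓; ∠MCK = 99.60° ✓; |CK| = 21.00 ✓; ∠CKA = 83.30° ✓; |KA| = 27.50 ✗.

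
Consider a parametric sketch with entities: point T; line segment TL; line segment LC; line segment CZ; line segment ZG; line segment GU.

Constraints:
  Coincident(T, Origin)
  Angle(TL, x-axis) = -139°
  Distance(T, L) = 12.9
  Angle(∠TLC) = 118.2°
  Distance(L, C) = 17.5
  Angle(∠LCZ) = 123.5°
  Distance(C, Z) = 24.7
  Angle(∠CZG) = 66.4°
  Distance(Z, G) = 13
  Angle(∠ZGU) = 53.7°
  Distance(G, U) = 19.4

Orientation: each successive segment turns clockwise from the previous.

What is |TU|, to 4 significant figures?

33.57

T is at the origin; TL runs at -139.0° with length 12.9, so L = (-9.736, -8.463). ∠TLC = 118.2° gives LC at 159.2° from the x-axis; with |LC| = 17.5, C = (-26.10, -2.249). ∠LCZ = 123.5° gives CZ at 102.7° from the x-axis; with |CZ| = 24.7, Z = (-31.53, 21.85). ∠CZG = 66.4° gives ZG at -10.90° from the x-axis; with |ZG| = 13.0, G = (-18.76, 19.39). ∠ZGU = 53.7° gives GU at -137.2° from the x-axis; with |GU| = 19.4, U = (-32.99, 6.208). Then |TU| = |U − T| = 33.57.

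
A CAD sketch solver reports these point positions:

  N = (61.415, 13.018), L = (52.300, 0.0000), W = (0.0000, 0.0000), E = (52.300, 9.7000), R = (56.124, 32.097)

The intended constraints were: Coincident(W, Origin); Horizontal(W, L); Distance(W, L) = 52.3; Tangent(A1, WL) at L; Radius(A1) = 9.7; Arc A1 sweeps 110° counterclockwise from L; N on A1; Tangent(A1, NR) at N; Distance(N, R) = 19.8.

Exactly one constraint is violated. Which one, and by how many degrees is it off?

Tangent(A1, NR) at N — off by 4.50°.

W = (0.00, 0.00) ✓; W.y = 0.00, L.y = 0.00 ✓; |WL| = 52.30 ✓; ∠(EL, LW) = 90.00° ✓; |EL| = 9.700 ✓; bearing(E→N) − bearing(E→L) = 110.0° ✓; |EN| = 9.700 ✓; ∠(EN, NR) = 94.50° ✗; |NR| = 19.80 ✓.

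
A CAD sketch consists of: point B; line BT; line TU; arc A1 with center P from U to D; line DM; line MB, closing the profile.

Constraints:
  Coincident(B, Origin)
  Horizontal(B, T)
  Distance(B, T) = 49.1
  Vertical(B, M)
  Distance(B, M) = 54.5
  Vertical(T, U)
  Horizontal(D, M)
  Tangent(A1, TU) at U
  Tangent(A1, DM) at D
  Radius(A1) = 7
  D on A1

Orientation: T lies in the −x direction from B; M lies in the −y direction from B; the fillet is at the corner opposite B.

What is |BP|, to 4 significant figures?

63.47

B is at the origin; B and T share the same y with |BT| = 49.1 and T on the −x side, so T = (-49.10, 0.000). BM is vertical with |BM| = 54.5 and M on the −y side, so M = (0.000, -54.50). The virtual corner opposite B is at (-49.10, -54.50). A1 meets TU tangentially, so PU is at right angles to TU and the tangent condition forces PD to be normal to DM, with radius 7.0, so the center P sits 7.0 in from both sides at P = (-42.10, -47.50). Then |BP| = |P − B| = 63.47.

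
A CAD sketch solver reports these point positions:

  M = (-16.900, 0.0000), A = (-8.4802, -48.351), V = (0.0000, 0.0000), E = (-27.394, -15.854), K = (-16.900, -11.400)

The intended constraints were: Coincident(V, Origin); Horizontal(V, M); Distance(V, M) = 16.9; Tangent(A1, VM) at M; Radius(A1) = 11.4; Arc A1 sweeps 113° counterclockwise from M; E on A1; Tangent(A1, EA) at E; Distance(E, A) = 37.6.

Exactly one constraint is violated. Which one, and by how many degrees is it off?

Tangent(A1, EA) at E — off by 7.20°.

V = (0.00, 0.00) ✓; V.y = 0.00, M.y = 0.00 ✓; |VM| = 16.90 ✓; ∠(KM, MV) = 90.00° ✓; |KM| = 11.40 ✓; bearing(K→E) − bearing(K→M) = 113.0° ✓; |KE| = 11.40 ✓; ∠(KE, EA) = 82.80° ✗; |EA| = 37.60 ✓.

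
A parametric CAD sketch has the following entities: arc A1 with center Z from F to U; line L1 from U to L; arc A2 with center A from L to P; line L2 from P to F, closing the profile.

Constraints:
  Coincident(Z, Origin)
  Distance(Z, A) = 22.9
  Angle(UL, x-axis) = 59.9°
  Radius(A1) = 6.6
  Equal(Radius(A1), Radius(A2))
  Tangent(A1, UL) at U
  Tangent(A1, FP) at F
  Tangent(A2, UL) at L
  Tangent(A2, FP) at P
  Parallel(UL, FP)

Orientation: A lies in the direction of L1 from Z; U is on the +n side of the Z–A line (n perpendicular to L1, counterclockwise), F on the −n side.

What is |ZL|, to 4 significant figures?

23.83

The slot axis is L1's direction at 59.9°, so u = (cos 59.9°, sin 59.9°) = (0.5015, 0.8652) and n = (−sin 59.9°, cos 59.9°) = (-0.8652, 0.5015). Z is at the origin and A lies 22.9 along u from Z, so A = 22.9·u = (11.48, 19.81). Tangency of A1 to both parallel lines with radius 6.6 puts U and F at Z ± 6.6·n: U = (-5.710, 3.310), F = (5.710, -3.310). Equal radii place L and P the same way about A: L = A + 6.6·n = (5.775, 23.12), P = A − 6.6·n = (17.19, 16.50). Then |ZL| = |L − Z| = 23.83.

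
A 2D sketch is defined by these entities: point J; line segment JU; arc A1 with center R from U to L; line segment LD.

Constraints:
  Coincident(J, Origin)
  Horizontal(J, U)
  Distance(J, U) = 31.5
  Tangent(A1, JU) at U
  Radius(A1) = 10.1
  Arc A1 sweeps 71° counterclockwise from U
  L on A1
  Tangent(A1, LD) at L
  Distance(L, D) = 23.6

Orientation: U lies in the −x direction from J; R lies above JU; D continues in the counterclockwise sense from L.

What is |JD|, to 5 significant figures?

32.432

On A1, U sits at bearing -90° from R; a 71° counterclockwise sweep puts L at bearing -19°, so L = R + 10.1·(cos -19°, sin -19°) = (-21.950, 6.8118). A1 meets LD tangentially, so RL is at right angles to LD, so LD runs along (−sin -19°, cos -19°); with |LD| = 23.6, D = (-14.267, 29.126). Then |JD| = |D − J| = 32.432.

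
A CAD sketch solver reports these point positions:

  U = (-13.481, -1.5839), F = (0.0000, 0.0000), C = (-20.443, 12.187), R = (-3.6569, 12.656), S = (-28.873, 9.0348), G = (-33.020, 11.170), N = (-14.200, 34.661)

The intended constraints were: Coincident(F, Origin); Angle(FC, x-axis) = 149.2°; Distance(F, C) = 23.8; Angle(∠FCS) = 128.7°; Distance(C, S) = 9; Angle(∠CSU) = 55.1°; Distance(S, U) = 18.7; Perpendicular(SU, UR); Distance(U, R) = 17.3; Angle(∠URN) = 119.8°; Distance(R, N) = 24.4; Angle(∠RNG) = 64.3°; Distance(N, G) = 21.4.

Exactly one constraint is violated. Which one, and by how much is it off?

Distance(N, G) = 21.4 — off by 8.70.

F = (0.00, 0.00) ✓; FC at 149.2° ✓; |FC| = 23.80 ✓; ∠FCS = 128.7° ✓; |CS| = 9.000 ✓; ∠CSU = 55.10° ✓; |SU| = 18.70 ✓; ∠(SU, UR) = 90.00° ✓; |UR| = 17.30 ✓; ∠URN = 119.8° ✓; |RN| = 24.40 ✓; ∠RNG = 64.30° ✓; |NG| = 30.10 ✗.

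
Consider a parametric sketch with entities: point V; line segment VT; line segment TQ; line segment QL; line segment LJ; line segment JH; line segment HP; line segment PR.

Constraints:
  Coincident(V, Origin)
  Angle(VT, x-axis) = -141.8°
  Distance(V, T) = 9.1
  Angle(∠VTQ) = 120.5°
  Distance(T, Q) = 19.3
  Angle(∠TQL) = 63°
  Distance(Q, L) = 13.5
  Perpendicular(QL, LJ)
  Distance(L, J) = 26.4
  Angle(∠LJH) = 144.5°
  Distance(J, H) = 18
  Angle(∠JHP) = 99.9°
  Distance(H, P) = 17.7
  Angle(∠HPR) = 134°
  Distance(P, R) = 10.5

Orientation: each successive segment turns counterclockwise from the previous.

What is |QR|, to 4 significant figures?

28.51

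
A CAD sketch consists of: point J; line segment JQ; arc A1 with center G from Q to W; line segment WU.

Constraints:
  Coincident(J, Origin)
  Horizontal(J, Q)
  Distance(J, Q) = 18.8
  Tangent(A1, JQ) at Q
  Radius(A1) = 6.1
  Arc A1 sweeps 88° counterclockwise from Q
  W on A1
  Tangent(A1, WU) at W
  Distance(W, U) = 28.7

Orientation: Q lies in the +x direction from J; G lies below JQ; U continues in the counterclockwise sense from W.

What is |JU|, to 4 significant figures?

36.50

J is at the origin; JQ is horizontal with |JQ| = 18.8 and Q on the +x side, so Q = (18.80, 0.000). Tangency of A1 to JQ means the radius GQ is perpendicular to JQ, so G = Q + (0, -6.1) = (18.80, -6.100). On A1, Q sits at bearing 90° from G; an 88° counterclockwise sweep puts W at bearing 178°, so W = G + 6.1·(cos 178°, sin 178°) = (12.70, -5.887). The tangent condition forces GW to be normal to WU, so WU runs along (−sin 178°, cos 178°); with |WU| = 28.7, U = (11.70, -34.57). Then |JU| = |U − J| = 36.50.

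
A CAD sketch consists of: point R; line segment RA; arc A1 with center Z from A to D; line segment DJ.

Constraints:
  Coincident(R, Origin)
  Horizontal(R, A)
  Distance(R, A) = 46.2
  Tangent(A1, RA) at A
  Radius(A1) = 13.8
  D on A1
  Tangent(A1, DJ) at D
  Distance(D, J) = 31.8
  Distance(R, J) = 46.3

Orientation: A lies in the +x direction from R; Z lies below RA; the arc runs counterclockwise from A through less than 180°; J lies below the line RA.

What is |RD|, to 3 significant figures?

34.4

R is at the origin; R and A share the same y with |RA| = 46.2 and A on the +x side, so A = (46.2, 0.00). The tangent condition forces ZA to be normal to RA, so Z = A + (0, -13.8) = (46.2, -13.8). Since ZD ⟂ DJ (tangency), |ZJ| = √(13.8² + 31.8²) = 34.7 regardless of where D sits on A1. So J lies on both circle(R, 46.3) and circle(Z, 34.7); the below-RA intersection is J = (23.4, -39.9). D is the foot of the tangent from J: D = (33.0, -9.63).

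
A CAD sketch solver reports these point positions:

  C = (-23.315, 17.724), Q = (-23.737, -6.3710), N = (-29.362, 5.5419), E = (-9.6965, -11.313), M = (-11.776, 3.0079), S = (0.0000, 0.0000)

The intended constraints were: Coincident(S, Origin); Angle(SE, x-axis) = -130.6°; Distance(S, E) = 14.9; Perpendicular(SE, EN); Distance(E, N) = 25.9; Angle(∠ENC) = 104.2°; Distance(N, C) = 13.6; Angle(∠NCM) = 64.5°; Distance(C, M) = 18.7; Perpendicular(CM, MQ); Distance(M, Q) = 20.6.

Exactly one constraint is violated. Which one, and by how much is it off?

Distance(M, Q) = 20.6 — off by 5.40.

S = (0.00, 0.00) ✓; SE at -130.6° ✓; |SE| = 14.90 ✓; ∠(SE, EN) = 90.00° ✓; |EN| = 25.90 ✓; ∠ENC = 104.2° ✓; |NC| = 13.60 ✓; ∠NCM = 64.50° ✓; |CM| = 18.70 ✓; ∠(CM, MQ) = 90.00° ✓; |MQ| = 15.20 ✗.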